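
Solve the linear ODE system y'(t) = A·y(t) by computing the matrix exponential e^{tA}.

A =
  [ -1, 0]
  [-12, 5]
e^{tA} =
  [exp(-t), 0]
  [-2*exp(5*t) + 2*exp(-t), exp(5*t)]

Strategy: write A = P · J · P⁻¹ where J is a Jordan canonical form, so e^{tA} = P · e^{tJ} · P⁻¹, and e^{tJ} can be computed block-by-block.

A has Jordan form
J =
  [-1, 0]
  [ 0, 5]
(up to reordering of blocks).

Per-block formulas:
  For a 1×1 block at λ = -1: exp(t · [-1]) = [e^(-1t)].
  For a 1×1 block at λ = 5: exp(t · [5]) = [e^(5t)].

After assembling e^{tJ} and conjugating by P, we get:

e^{tA} =
  [exp(-t), 0]
  [-2*exp(5*t) + 2*exp(-t), exp(5*t)]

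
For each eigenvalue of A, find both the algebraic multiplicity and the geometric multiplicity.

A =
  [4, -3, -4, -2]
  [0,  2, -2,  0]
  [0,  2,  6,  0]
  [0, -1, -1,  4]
λ = 4: alg = 4, geom = 2

Step 1 — factor the characteristic polynomial to read off the algebraic multiplicities:
  χ_A(x) = (x - 4)^4

Step 2 — compute geometric multiplicities via the rank-nullity identity g(λ) = n − rank(A − λI):
  rank(A − (4)·I) = 2, so dim ker(A − (4)·I) = n − 2 = 2

Summary:
  λ = 4: algebraic multiplicity = 4, geometric multiplicity = 2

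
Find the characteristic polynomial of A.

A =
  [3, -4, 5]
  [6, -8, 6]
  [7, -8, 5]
x^3 - 12*x - 16

Expanding det(x·I − A) (e.g. by cofactor expansion or by noting that A is similar to its Jordan form J, which has the same characteristic polynomial as A) gives
  χ_A(x) = x^3 - 12*x - 16
which factors as (x - 4)*(x + 2)^2. The eigenvalues (with algebraic multiplicities) are λ = -2 with multiplicity 2, λ = 4 with multiplicity 1.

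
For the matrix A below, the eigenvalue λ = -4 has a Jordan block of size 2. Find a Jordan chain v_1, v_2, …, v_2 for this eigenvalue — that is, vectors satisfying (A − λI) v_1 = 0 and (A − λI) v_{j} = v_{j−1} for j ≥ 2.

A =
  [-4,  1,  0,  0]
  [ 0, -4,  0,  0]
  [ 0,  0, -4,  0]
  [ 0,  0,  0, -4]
A Jordan chain for λ = -4 of length 2:
v_1 = (1, 0, 0, 0)ᵀ
v_2 = (0, 1, 0, 0)ᵀ

Let N = A − (-4)·I. We want v_2 with N^2 v_2 = 0 but N^1 v_2 ≠ 0; then v_{j-1} := N · v_j for j = 2, …, 2.

Pick v_2 = (0, 1, 0, 0)ᵀ.
Then v_1 = N · v_2 = (1, 0, 0, 0)ᵀ.

Sanity check: (A − (-4)·I) v_1 = (0, 0, 0, 0)ᵀ = 0. ✓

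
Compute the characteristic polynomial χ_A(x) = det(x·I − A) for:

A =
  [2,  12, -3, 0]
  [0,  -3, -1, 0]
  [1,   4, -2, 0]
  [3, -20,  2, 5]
x^4 - 2*x^3 - 12*x^2 - 14*x - 5

Expanding det(x·I − A) (e.g. by cofactor expansion or by noting that A is similar to its Jordan form J, which has the same characteristic polynomial as A) gives
  χ_A(x) = x^4 - 2*x^3 - 12*x^2 - 14*x - 5
which factors as (x - 5)*(x + 1)^3. The eigenvalues (with algebraic multiplicities) are λ = -1 with multiplicity 3, λ = 5 with multiplicity 1.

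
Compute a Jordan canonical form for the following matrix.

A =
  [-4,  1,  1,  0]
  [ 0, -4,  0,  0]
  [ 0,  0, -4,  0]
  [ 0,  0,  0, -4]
J_2(-4) ⊕ J_1(-4) ⊕ J_1(-4)

The characteristic polynomial is
  det(x·I − A) = x^4 + 16*x^3 + 96*x^2 + 256*x + 256 = (x + 4)^4

Eigenvalues and multiplicities (the geometric multiplicity of λ is n − rank(A − λI), which equals the number of Jordan blocks for λ):
  λ = -4: algebraic multiplicity = 4, geometric multiplicity = 3

Determining the block sizes for each eigenvalue:
  λ = -4: 3 blocks summing to 4 forces exactly one block of size 2 and the rest size 1 → block sizes [2, 1, 1]

Assembling the blocks gives a Jordan form
J =
  [-4,  1,  0,  0]
  [ 0, -4,  0,  0]
  [ 0,  0, -4,  0]
  [ 0,  0,  0, -4]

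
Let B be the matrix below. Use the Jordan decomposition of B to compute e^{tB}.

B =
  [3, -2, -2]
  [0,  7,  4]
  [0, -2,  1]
e^{tB} =
  [exp(3*t), -exp(5*t) + exp(3*t), -exp(5*t) + exp(3*t)]
  [0, 2*exp(5*t) - exp(3*t), 2*exp(5*t) - 2*exp(3*t)]
  [0, -exp(5*t) + exp(3*t), -exp(5*t) + 2*exp(3*t)]

Strategy: write B = P · J · P⁻¹ where J is a Jordan canonical form, so e^{tB} = P · e^{tJ} · P⁻¹, and e^{tJ} can be computed block-by-block.

B has Jordan form
J =
  [3, 0, 0]
  [0, 3, 0]
  [0, 0, 5]
(up to reordering of blocks).

Per-block formulas:
  For a 1×1 block at λ = 5: exp(t · [5]) = [e^(5t)].
  For a 1×1 block at λ = 3: exp(t · [3]) = [e^(3t)].

After assembling e^{tJ} and conjugating by P, we get:

e^{tB} =
  [exp(3*t), -exp(5*t) + exp(3*t), -exp(5*t) + exp(3*t)]
  [0, 2*exp(5*t) - exp(3*t), 2*exp(5*t) - 2*exp(3*t)]
  [0, -exp(5*t) + exp(3*t), -exp(5*t) + 2*exp(3*t)]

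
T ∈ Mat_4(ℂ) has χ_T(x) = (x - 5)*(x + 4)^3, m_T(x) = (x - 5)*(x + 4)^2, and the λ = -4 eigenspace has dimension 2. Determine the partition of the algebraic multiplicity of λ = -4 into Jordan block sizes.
Block sizes for λ = -4: [2, 1]

Step 1 — from the characteristic polynomial, algebraic multiplicity of λ = -4 is 3. From dim ker(T − (-4)·I) = 2, there are exactly 2 Jordan blocks for λ = -4.
Step 2 — from the minimal polynomial, the factor (x + 4)^2 tells us the largest block for λ = -4 has size 2.
Step 3 — with total size 3, 2 blocks, and largest block 2, the block sizes (in nonincreasing order) are [2, 1].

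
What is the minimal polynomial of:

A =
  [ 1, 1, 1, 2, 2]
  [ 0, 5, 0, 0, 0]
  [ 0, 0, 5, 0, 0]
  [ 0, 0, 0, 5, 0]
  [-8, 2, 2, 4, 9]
x^2 - 10*x + 25

The characteristic polynomial is χ_A(x) = (x - 5)^5, so the eigenvalues are known. The minimal polynomial is
  m_A(x) = Π_λ (x − λ)^{k_λ}
where k_λ is the size of the *largest* Jordan block for λ (equivalently, the smallest k with (A − λI)^k v = 0 for every generalised eigenvector v of λ).

  λ = 5: largest Jordan block has size 2, contributing (x − 5)^2

So m_A(x) = (x - 5)^2 = x^2 - 10*x + 25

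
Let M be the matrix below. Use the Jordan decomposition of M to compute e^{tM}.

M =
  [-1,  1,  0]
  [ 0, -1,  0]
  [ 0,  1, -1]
e^{tM} =
  [exp(-t), t*exp(-t), 0]
  [0, exp(-t), 0]
  [0, t*exp(-t), exp(-t)]

Strategy: write M = P · J · P⁻¹ where J is a Jordan canonical form, so e^{tM} = P · e^{tJ} · P⁻¹, and e^{tJ} can be computed block-by-block.

M has Jordan form
J =
  [-1,  1,  0]
  [ 0, -1,  0]
  [ 0,  0, -1]
(up to reordering of blocks).

Per-block formulas:
  For a 1×1 block at λ = -1: exp(t · [-1]) = [e^(-1t)].
  For a 2×2 Jordan block J_2(-1): exp(t · J_2(-1)) = e^(-1t)·(I + t·N), where N is the 2×2 nilpotent shift.

After assembling e^{tJ} and conjugating by P, we get:

e^{tM} =
  [exp(-t), t*exp(-t), 0]
  [0, exp(-t), 0]
  [0, t*exp(-t), exp(-t)]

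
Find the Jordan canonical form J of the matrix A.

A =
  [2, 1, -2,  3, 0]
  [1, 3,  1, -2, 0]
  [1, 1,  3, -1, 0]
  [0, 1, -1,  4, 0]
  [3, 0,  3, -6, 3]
J_2(3) ⊕ J_2(3) ⊕ J_1(3)

The characteristic polynomial is
  det(x·I − A) = x^5 - 15*x^4 + 90*x^3 - 270*x^2 + 405*x - 243 = (x - 3)^5

Eigenvalues and multiplicities (the geometric multiplicity of λ is n − rank(A − λI), which equals the number of Jordan blocks for λ):
  λ = 3: algebraic multiplicity = 5, geometric multiplicity = 3

Determining the block sizes for each eigenvalue:
  λ = 3: with am = 5 and gm = 3, the partition is not yet determined (e.g. several partitions of 5 into 3 parts exist). Let N = A − (3)·I. Computing rank(N^1) = 2, rank(N^2) = 0; the number of blocks of size ≥ j is rank(N^{j−1}) − rank(N^j), giving [3, 2]. So we have 2 block(s) of size 2, 1 block(s) of size 1 → block sizes [2, 2, 1]

Assembling the blocks gives a Jordan form
J =
  [3, 1, 0, 0, 0]
  [0, 3, 0, 0, 0]
  [0, 0, 3, 1, 0]
  [0, 0, 0, 3, 0]
  [0, 0, 0, 0, 3]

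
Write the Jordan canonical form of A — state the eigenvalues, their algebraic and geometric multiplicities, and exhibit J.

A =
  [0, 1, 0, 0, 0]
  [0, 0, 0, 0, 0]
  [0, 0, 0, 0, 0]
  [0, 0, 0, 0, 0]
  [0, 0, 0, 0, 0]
J_2(0) ⊕ J_1(0) ⊕ J_1(0) ⊕ J_1(0)

The characteristic polynomial is
  det(x·I − A) = x^5

Eigenvalues and multiplicities (the geometric multiplicity of λ is n − rank(A − λI), which equals the number of Jordan blocks for λ):
  λ = 0: algebraic multiplicity = 5, geometric multiplicity = 4

Determining the block sizes for each eigenvalue:
  λ = 0: 4 blocks summing to 5 forces exactly one block of size 2 and the rest size 1 → block sizes [2, 1, 1, 1]

Assembling the blocks gives a Jordan form
J =
  [0, 1, 0, 0, 0]
  [0, 0, 0, 0, 0]
  [0, 0, 0, 0, 0]
  [0, 0, 0, 0, 0]
  [0, 0, 0, 0, 0]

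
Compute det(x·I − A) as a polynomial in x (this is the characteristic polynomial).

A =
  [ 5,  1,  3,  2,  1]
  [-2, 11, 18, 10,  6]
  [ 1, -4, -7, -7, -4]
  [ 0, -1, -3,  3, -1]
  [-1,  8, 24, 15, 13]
x^5 - 25*x^4 + 250*x^3 - 1250*x^2 + 3125*x - 3125

Expanding det(x·I − A) (e.g. by cofactor expansion or by noting that A is similar to its Jordan form J, which has the same characteristic polynomial as A) gives
  χ_A(x) = x^5 - 25*x^4 + 250*x^3 - 1250*x^2 + 3125*x - 3125
which factors as (x - 5)^5. The eigenvalues (with algebraic multiplicities) are λ = 5 with multiplicity 5.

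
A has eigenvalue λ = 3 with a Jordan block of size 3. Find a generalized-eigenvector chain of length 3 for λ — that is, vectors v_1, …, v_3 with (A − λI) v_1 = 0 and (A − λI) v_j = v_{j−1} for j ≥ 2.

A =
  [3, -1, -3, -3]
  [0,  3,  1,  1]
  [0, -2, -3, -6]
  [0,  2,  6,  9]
A Jordan chain for λ = 3 of length 3:
v_1 = (-1, 0, -2, 2)ᵀ
v_2 = (-3, 1, -6, 6)ᵀ
v_3 = (0, 0, 1, 0)ᵀ

Let N = A − (3)·I. We want v_3 with N^3 v_3 = 0 but N^2 v_3 ≠ 0; then v_{j-1} := N · v_j for j = 3, …, 2.

Pick v_3 = (0, 0, 1, 0)ᵀ.
Then v_2 = N · v_3 = (-3, 1, -6, 6)ᵀ.
Then v_1 = N · v_2 = (-1, 0, -2, 2)ᵀ.

Sanity check: (A − (3)·I) v_1 = (0, 0, 0, 0)ᵀ = 0. ✓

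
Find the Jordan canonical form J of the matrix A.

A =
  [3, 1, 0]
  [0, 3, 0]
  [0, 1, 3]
J_2(3) ⊕ J_1(3)

The characteristic polynomial is
  det(x·I − A) = x^3 - 9*x^2 + 27*x - 27 = (x - 3)^3

Eigenvalues and multiplicities (the geometric multiplicity of λ is n − rank(A − λI), which equals the number of Jordan blocks for λ):
  λ = 3: algebraic multiplicity = 3, geometric multiplicity = 2

Determining the block sizes for each eigenvalue:
  λ = 3: 2 blocks summing to 3 forces exactly one block of size 2 and the rest size 1 → block sizes [2, 1]

Assembling the blocks gives a Jordan form
J =
  [3, 1, 0]
  [0, 3, 0]
  [0, 0, 3]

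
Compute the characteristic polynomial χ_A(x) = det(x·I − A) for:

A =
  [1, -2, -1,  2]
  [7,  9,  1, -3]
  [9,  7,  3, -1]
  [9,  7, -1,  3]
x^4 - 16*x^3 + 96*x^2 - 256*x + 256

Expanding det(x·I − A) (e.g. by cofactor expansion or by noting that A is similar to its Jordan form J, which has the same characteristic polynomial as A) gives
  χ_A(x) = x^4 - 16*x^3 + 96*x^2 - 256*x + 256
which factors as (x - 4)^4. The eigenvalues (with algebraic multiplicities) are λ = 4 with multiplicity 4.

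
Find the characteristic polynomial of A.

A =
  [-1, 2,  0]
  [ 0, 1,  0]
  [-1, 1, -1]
x^3 + x^2 - x - 1

Expanding det(x·I − A) (e.g. by cofactor expansion or by noting that A is similar to its Jordan form J, which has the same characteristic polynomial as A) gives
  χ_A(x) = x^3 + x^2 - x - 1
which factors as (x - 1)*(x + 1)^2. The eigenvalues (with algebraic multiplicities) are λ = -1 with multiplicity 2, λ = 1 with multiplicity 1.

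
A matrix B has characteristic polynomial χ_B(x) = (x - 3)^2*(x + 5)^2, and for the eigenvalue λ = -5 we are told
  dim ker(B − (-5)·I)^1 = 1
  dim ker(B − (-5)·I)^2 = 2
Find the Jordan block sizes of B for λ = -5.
Block sizes for λ = -5: [2]

From the dimensions of kernels of powers, the number of Jordan blocks of size at least j is d_j − d_{j−1} where d_j = dim ker(N^j) (with d_0 = 0). Computing the differences gives [1, 1].
The number of blocks of size exactly k is (#blocks of size ≥ k) − (#blocks of size ≥ k + 1), so the partition is: 1 block(s) of size 2.
In nonincreasing order the block sizes are [2].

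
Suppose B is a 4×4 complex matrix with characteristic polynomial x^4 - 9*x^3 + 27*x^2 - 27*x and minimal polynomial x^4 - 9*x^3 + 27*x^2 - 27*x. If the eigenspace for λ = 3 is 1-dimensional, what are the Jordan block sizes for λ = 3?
Block sizes for λ = 3: [3]

Step 1 — from the characteristic polynomial, algebraic multiplicity of λ = 3 is 3. From dim ker(B − (3)·I) = 1, there are exactly 1 Jordan blocks for λ = 3.
Step 2 — from the minimal polynomial, the factor (x − 3)^3 tells us the largest block for λ = 3 has size 3.
Step 3 — with total size 3, 1 blocks, and largest block 3, the block sizes (in nonincreasing order) are [3].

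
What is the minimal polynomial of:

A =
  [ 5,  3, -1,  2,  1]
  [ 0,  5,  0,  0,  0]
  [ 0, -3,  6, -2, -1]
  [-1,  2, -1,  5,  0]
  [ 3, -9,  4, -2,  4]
x^3 - 15*x^2 + 75*x - 125

The characteristic polynomial is χ_A(x) = (x - 5)^5, so the eigenvalues are known. The minimal polynomial is
  m_A(x) = Π_λ (x − λ)^{k_λ}
where k_λ is the size of the *largest* Jordan block for λ (equivalently, the smallest k with (A − λI)^k v = 0 for every generalised eigenvector v of λ).

  λ = 5: largest Jordan block has size 3, contributing (x − 5)^3

So m_A(x) = (x - 5)^3 = x^3 - 15*x^2 + 75*x - 125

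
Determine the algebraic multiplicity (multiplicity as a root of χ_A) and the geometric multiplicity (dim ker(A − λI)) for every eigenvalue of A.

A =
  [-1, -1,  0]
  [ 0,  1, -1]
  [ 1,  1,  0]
λ = 0: alg = 3, geom = 1

Step 1 — factor the characteristic polynomial to read off the algebraic multiplicities:
  χ_A(x) = x^3

Step 2 — compute geometric multiplicities via the rank-nullity identity g(λ) = n − rank(A − λI):
  rank(A − (0)·I) = 2, so dim ker(A − (0)·I) = n − 2 = 1

Summary:
  λ = 0: algebraic multiplicity = 3, geometric multiplicity = 1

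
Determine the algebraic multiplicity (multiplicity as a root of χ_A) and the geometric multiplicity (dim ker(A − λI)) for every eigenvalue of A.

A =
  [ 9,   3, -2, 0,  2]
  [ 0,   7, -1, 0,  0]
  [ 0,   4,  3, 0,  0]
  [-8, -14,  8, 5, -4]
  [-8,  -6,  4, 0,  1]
λ = 5: alg = 5, geom = 3

Step 1 — factor the characteristic polynomial to read off the algebraic multiplicities:
  χ_A(x) = (x - 5)^5

Step 2 — compute geometric multiplicities via the rank-nullity identity g(λ) = n − rank(A − λI):
  rank(A − (5)·I) = 2, so dim ker(A − (5)·I) = n − 2 = 3

Summary:
  λ = 5: algebraic multiplicity = 5, geometric multiplicity = 3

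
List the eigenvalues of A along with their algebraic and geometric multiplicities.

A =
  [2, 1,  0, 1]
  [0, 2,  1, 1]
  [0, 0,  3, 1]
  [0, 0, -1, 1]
λ = 2: alg = 4, geom = 2

Step 1 — factor the characteristic polynomial to read off the algebraic multiplicities:
  χ_A(x) = (x - 2)^4

Step 2 — compute geometric multiplicities via the rank-nullity identity g(λ) = n − rank(A − λI):
  rank(A − (2)·I) = 2, so dim ker(A − (2)·I) = n − 2 = 2

Summary:
  λ = 2: algebraic multiplicity = 4, geometric multiplicity = 2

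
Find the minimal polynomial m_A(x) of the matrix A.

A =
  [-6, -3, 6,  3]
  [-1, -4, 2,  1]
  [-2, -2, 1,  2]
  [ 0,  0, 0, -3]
x^2 + 6*x + 9

The characteristic polynomial is χ_A(x) = (x + 3)^4, so the eigenvalues are known. The minimal polynomial is
  m_A(x) = Π_λ (x − λ)^{k_λ}
where k_λ is the size of the *largest* Jordan block for λ (equivalently, the smallest k with (A − λI)^k v = 0 for every generalised eigenvector v of λ).

  λ = -3: largest Jordan block has size 2, contributing (x + 3)^2

So m_A(x) = (x + 3)^2 = x^2 + 6*x + 9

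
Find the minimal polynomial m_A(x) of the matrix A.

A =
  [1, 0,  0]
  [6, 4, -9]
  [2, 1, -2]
x^2 - 2*x + 1

The characteristic polynomial is χ_A(x) = (x - 1)^3, so the eigenvalues are known. The minimal polynomial is
  m_A(x) = Π_λ (x − λ)^{k_λ}
where k_λ is the size of the *largest* Jordan block for λ (equivalently, the smallest k with (A − λI)^k v = 0 for every generalised eigenvector v of λ).

  λ = 1: largest Jordan block has size 2, contributing (x − 1)^2

So m_A(x) = (x - 1)^2 = x^2 - 2*x + 1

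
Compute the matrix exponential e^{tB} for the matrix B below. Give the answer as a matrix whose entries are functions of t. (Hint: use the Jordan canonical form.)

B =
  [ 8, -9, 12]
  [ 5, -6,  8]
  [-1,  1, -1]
e^{tB} =
  [3*t*exp(t) + 3*exp(t) - 2*exp(-t), -3*t*exp(t) - 3*exp(t) + 3*exp(-t), 6*t*exp(t) + 3*exp(t) - 3*exp(-t)]
  [t*exp(t) + 2*exp(t) - 2*exp(-t), -t*exp(t) - 2*exp(t) + 3*exp(-t), 2*t*exp(t) + 3*exp(t) - 3*exp(-t)]
  [-t*exp(t), t*exp(t), -2*t*exp(t) + exp(t)]

Strategy: write B = P · J · P⁻¹ where J is a Jordan canonical form, so e^{tB} = P · e^{tJ} · P⁻¹, and e^{tJ} can be computed block-by-block.

B has Jordan form
J =
  [-1, 0, 0]
  [ 0, 1, 1]
  [ 0, 0, 1]
(up to reordering of blocks).

Per-block formulas:
  For a 1×1 block at λ = -1: exp(t · [-1]) = [e^(-1t)].
  For a 2×2 Jordan block J_2(1): exp(t · J_2(1)) = e^(1t)·(I + t·N), where N is the 2×2 nilpotent shift.

After assembling e^{tJ} and conjugating by P, we get:

e^{tB} =
  [3*t*exp(t) + 3*exp(t) - 2*exp(-t), -3*t*exp(t) - 3*exp(t) + 3*exp(-t), 6*t*exp(t) + 3*exp(t) - 3*exp(-t)]
  [t*exp(t) + 2*exp(t) - 2*exp(-t), -t*exp(t) - 2*exp(t) + 3*exp(-t), 2*t*exp(t) + 3*exp(t) - 3*exp(-t)]
  [-t*exp(t), t*exp(t), -2*t*exp(t) + exp(t)]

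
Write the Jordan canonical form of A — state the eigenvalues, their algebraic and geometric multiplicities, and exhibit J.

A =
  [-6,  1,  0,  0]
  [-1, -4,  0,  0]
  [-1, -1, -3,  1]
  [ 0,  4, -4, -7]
J_2(-5) ⊕ J_2(-5)

The characteristic polynomial is
  det(x·I − A) = x^4 + 20*x^3 + 150*x^2 + 500*x + 625 = (x + 5)^4

Eigenvalues and multiplicities (the geometric multiplicity of λ is n − rank(A − λI), which equals the number of Jordan blocks for λ):
  λ = -5: algebraic multiplicity = 4, geometric multiplicity = 2

Determining the block sizes for each eigenvalue:
  λ = -5: with am = 4 and gm = 2, the partition is not yet determined (e.g. several partitions of 4 into 2 parts exist). Let N = A − (-5)·I. Computing rank(N^1) = 2, rank(N^2) = 0; the number of blocks of size ≥ j is rank(N^{j−1}) − rank(N^j), giving [2, 2]. So we have 2 block(s) of size 2 → block sizes [2, 2]

Assembling the blocks gives a Jordan form
J =
  [-5,  1,  0,  0]
  [ 0, -5,  0,  0]
  [ 0,  0, -5,  1]
  [ 0,  0,  0, -5]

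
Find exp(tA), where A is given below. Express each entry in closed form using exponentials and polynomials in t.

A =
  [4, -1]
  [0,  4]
e^{tA} =
  [exp(4*t), -t*exp(4*t)]
  [0, exp(4*t)]

Strategy: write A = P · J · P⁻¹ where J is a Jordan canonical form, so e^{tA} = P · e^{tJ} · P⁻¹, and e^{tJ} can be computed block-by-block.

A has Jordan form
J =
  [4, 1]
  [0, 4]
(up to reordering of blocks).

Per-block formulas:
  For a 2×2 Jordan block J_2(4): exp(t · J_2(4)) = e^(4t)·(I + t·N), where N is the 2×2 nilpotent shift.

After assembling e^{tJ} and conjugating by P, we get:

e^{tA} =
  [exp(4*t), -t*exp(4*t)]
  [0, exp(4*t)]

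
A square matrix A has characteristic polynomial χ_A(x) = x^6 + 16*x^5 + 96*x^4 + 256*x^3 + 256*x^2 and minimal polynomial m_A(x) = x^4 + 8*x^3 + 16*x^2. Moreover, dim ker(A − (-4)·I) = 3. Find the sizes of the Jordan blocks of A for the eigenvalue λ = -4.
Block sizes for λ = -4: [2, 1, 1]

Step 1 — from the characteristic polynomial, algebraic multiplicity of λ = -4 is 4. From dim ker(A − (-4)·I) = 3, there are exactly 3 Jordan blocks for λ = -4.
Step 2 — from the minimal polynomial, the factor (x + 4)^2 tells us the largest block for λ = -4 has size 2.
Step 3 — with total size 4, 3 blocks, and largest block 2, the block sizes (in nonincreasing order) are [2, 1, 1].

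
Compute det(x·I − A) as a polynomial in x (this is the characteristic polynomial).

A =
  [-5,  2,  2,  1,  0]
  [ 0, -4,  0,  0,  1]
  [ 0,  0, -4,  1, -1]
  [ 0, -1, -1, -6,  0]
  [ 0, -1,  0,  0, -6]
x^5 + 25*x^4 + 250*x^3 + 1250*x^2 + 3125*x + 3125

Expanding det(x·I − A) (e.g. by cofactor expansion or by noting that A is similar to its Jordan form J, which has the same characteristic polynomial as A) gives
  χ_A(x) = x^5 + 25*x^4 + 250*x^3 + 1250*x^2 + 3125*x + 3125
which factors as (x + 5)^5. The eigenvalues (with algebraic multiplicities) are λ = -5 with multiplicity 5.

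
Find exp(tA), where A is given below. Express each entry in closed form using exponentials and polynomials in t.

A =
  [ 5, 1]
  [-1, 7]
e^{tA} =
  [-t*exp(6*t) + exp(6*t), t*exp(6*t)]
  [-t*exp(6*t), t*exp(6*t) + exp(6*t)]

Strategy: write A = P · J · P⁻¹ where J is a Jordan canonical form, so e^{tA} = P · e^{tJ} · P⁻¹, and e^{tJ} can be computed block-by-block.

A has Jordan form
J =
  [6, 1]
  [0, 6]
(up to reordering of blocks).

Per-block formulas:
  For a 2×2 Jordan block J_2(6): exp(t · J_2(6)) = e^(6t)·(I + t·N), where N is the 2×2 nilpotent shift.

After assembling e^{tJ} and conjugating by P, we get:

e^{tA} =
  [-t*exp(6*t) + exp(6*t), t*exp(6*t)]
  [-t*exp(6*t), t*exp(6*t) + exp(6*t)]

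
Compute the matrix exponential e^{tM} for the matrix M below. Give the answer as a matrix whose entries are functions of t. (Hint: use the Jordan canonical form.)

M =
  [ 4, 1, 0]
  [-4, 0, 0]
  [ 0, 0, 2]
e^{tM} =
  [2*t*exp(2*t) + exp(2*t), t*exp(2*t), 0]
  [-4*t*exp(2*t), -2*t*exp(2*t) + exp(2*t), 0]
  [0, 0, exp(2*t)]

Strategy: write M = P · J · P⁻¹ where J is a Jordan canonical form, so e^{tM} = P · e^{tJ} · P⁻¹, and e^{tJ} can be computed block-by-block.

M has Jordan form
J =
  [2, 1, 0]
  [0, 2, 0]
  [0, 0, 2]
(up to reordering of blocks).

Per-block formulas:
  For a 1×1 block at λ = 2: exp(t · [2]) = [e^(2t)].
  For a 2×2 Jordan block J_2(2): exp(t · J_2(2)) = e^(2t)·(I + t·N), where N is the 2×2 nilpotent shift.

After assembling e^{tJ} and conjugating by P, we get:

e^{tM} =
  [2*t*exp(2*t) + exp(2*t), t*exp(2*t), 0]
  [-4*t*exp(2*t), -2*t*exp(2*t) + exp(2*t), 0]
  [0, 0, exp(2*t)]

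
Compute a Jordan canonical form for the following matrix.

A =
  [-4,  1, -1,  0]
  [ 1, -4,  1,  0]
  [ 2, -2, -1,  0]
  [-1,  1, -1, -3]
J_2(-3) ⊕ J_1(-3) ⊕ J_1(-3)

The characteristic polynomial is
  det(x·I − A) = x^4 + 12*x^3 + 54*x^2 + 108*x + 81 = (x + 3)^4

Eigenvalues and multiplicities (the geometric multiplicity of λ is n − rank(A − λI), which equals the number of Jordan blocks for λ):
  λ = -3: algebraic multiplicity = 4, geometric multiplicity = 3

Determining the block sizes for each eigenvalue:
  λ = -3: 3 blocks summing to 4 forces exactly one block of size 2 and the rest size 1 → block sizes [2, 1, 1]

Assembling the blocks gives a Jordan form
J =
  [-3,  1,  0,  0]
  [ 0, -3,  0,  0]
  [ 0,  0, -3,  0]
  [ 0,  0,  0, -3]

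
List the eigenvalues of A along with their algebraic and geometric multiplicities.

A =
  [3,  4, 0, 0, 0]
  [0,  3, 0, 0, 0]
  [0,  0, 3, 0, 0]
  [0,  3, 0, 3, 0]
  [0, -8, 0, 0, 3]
λ = 3: alg = 5, geom = 4

Step 1 — factor the characteristic polynomial to read off the algebraic multiplicities:
  χ_A(x) = (x - 3)^5

Step 2 — compute geometric multiplicities via the rank-nullity identity g(λ) = n − rank(A − λI):
  rank(A − (3)·I) = 1, so dim ker(A − (3)·I) = n − 1 = 4

Summary:
  λ = 3: algebraic multiplicity = 5, geometric multiplicity = 4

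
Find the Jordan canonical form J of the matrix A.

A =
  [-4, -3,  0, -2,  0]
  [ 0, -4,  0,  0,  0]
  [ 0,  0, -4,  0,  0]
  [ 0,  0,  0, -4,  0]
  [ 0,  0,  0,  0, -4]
J_2(-4) ⊕ J_1(-4) ⊕ J_1(-4) ⊕ J_1(-4)

The characteristic polynomial is
  det(x·I − A) = x^5 + 20*x^4 + 160*x^3 + 640*x^2 + 1280*x + 1024 = (x + 4)^5

Eigenvalues and multiplicities (the geometric multiplicity of λ is n − rank(A − λI), which equals the number of Jordan blocks for λ):
  λ = -4: algebraic multiplicity = 5, geometric multiplicity = 4

Determining the block sizes for each eigenvalue:
  λ = -4: 4 blocks summing to 5 forces exactly one block of size 2 and the rest size 1 → block sizes [2, 1, 1, 1]

Assembling the blocks gives a Jordan form
J =
  [-4,  1,  0,  0,  0]
  [ 0, -4,  0,  0,  0]
  [ 0,  0, -4,  0,  0]
  [ 0,  0,  0, -4,  0]
  [ 0,  0,  0,  0, -4]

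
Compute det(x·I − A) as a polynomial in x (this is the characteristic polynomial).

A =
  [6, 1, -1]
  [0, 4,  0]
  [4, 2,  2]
x^3 - 12*x^2 + 48*x - 64

Expanding det(x·I − A) (e.g. by cofactor expansion or by noting that A is similar to its Jordan form J, which has the same characteristic polynomial as A) gives
  χ_A(x) = x^3 - 12*x^2 + 48*x - 64
which factors as (x - 4)^3. The eigenvalues (with algebraic multiplicities) are λ = 4 with multiplicity 3.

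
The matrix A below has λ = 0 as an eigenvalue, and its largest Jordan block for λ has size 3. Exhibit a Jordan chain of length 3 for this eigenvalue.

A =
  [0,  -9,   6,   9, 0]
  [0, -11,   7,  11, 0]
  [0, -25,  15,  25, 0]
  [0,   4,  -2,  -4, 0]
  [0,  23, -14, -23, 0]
A Jordan chain for λ = 0 of length 3:
v_1 = (-15, -10, 0, -10, 5)ᵀ
v_2 = (-9, -11, -25, 4, 23)ᵀ
v_3 = (0, 1, 0, 0, 0)ᵀ

Let N = A − (0)·I. We want v_3 with N^3 v_3 = 0 but N^2 v_3 ≠ 0; then v_{j-1} := N · v_j for j = 3, …, 2.

Pick v_3 = (0, 1, 0, 0, 0)ᵀ.
Then v_2 = N · v_3 = (-9, -11, -25, 4, 23)ᵀ.
Then v_1 = N · v_2 = (-15, -10, 0, -10, 5)ᵀ.

Sanity check: (A − (0)·I) v_1 = (0, 0, 0, 0, 0)ᵀ = 0. ✓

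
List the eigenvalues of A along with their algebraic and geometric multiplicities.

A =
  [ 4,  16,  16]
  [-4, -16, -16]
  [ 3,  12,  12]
λ = 0: alg = 3, geom = 2

Step 1 — factor the characteristic polynomial to read off the algebraic multiplicities:
  χ_A(x) = x^3

Step 2 — compute geometric multiplicities via the rank-nullity identity g(λ) = n − rank(A − λI):
  rank(A − (0)·I) = 1, so dim ker(A − (0)·I) = n − 1 = 2

Summary:
  λ = 0: algebraic multiplicity = 3, geometric multiplicity = 2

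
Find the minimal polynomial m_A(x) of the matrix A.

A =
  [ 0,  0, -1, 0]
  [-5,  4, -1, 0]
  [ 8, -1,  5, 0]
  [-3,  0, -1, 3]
x^3 - 9*x^2 + 27*x - 27

The characteristic polynomial is χ_A(x) = (x - 3)^4, so the eigenvalues are known. The minimal polynomial is
  m_A(x) = Π_λ (x − λ)^{k_λ}
where k_λ is the size of the *largest* Jordan block for λ (equivalently, the smallest k with (A − λI)^k v = 0 for every generalised eigenvector v of λ).

  λ = 3: largest Jordan block has size 3, contributing (x − 3)^3

So m_A(x) = (x - 3)^3 = x^3 - 9*x^2 + 27*x - 27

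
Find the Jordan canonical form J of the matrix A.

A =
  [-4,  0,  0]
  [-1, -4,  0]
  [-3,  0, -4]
J_2(-4) ⊕ J_1(-4)

The characteristic polynomial is
  det(x·I − A) = x^3 + 12*x^2 + 48*x + 64 = (x + 4)^3

Eigenvalues and multiplicities (the geometric multiplicity of λ is n − rank(A − λI), which equals the number of Jordan blocks for λ):
  λ = -4: algebraic multiplicity = 3, geometric multiplicity = 2

Determining the block sizes for each eigenvalue:
  λ = -4: 2 blocks summing to 3 forces exactly one block of size 2 and the rest size 1 → block sizes [2, 1]

Assembling the blocks gives a Jordan form
J =
  [-4,  1,  0]
  [ 0, -4,  0]
  [ 0,  0, -4]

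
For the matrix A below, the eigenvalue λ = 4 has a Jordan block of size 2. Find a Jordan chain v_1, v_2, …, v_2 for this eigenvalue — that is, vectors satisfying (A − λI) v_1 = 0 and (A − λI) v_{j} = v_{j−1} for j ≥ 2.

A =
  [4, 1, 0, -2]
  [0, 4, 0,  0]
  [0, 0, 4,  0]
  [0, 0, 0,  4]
A Jordan chain for λ = 4 of length 2:
v_1 = (1, 0, 0, 0)ᵀ
v_2 = (0, 1, 0, 0)ᵀ

Let N = A − (4)·I. We want v_2 with N^2 v_2 = 0 but N^1 v_2 ≠ 0; then v_{j-1} := N · v_j for j = 2, …, 2.

Pick v_2 = (0, 1, 0, 0)ᵀ.
Then v_1 = N · v_2 = (1, 0, 0, 0)ᵀ.

Sanity check: (A − (4)·I) v_1 = (0, 0, 0, 0)ᵀ = 0. ✓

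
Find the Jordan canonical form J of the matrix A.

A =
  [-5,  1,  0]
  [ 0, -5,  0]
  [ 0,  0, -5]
J_2(-5) ⊕ J_1(-5)

The characteristic polynomial is
  det(x·I − A) = x^3 + 15*x^2 + 75*x + 125 = (x + 5)^3

Eigenvalues and multiplicities (the geometric multiplicity of λ is n − rank(A − λI), which equals the number of Jordan blocks for λ):
  λ = -5: algebraic multiplicity = 3, geometric multiplicity = 2

Determining the block sizes for each eigenvalue:
  λ = -5: 2 blocks summing to 3 forces exactly one block of size 2 and the rest size 1 → block sizes [2, 1]

Assembling the blocks gives a Jordan form
J =
  [-5,  1,  0]
  [ 0, -5,  0]
  [ 0,  0, -5]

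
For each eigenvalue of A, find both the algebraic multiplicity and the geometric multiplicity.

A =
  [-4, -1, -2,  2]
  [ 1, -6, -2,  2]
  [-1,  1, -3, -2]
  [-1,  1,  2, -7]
λ = -5: alg = 4, geom = 3

Step 1 — factor the characteristic polynomial to read off the algebraic multiplicities:
  χ_A(x) = (x + 5)^4

Step 2 — compute geometric multiplicities via the rank-nullity identity g(λ) = n − rank(A − λI):
  rank(A − (-5)·I) = 1, so dim ker(A − (-5)·I) = n − 1 = 3

Summary:
  λ = -5: algebraic multiplicity = 4, geometric multiplicity = 3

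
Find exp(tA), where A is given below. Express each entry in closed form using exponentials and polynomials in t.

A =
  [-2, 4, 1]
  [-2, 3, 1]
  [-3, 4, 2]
e^{tA} =
  [-t^2*exp(t) - 3*t*exp(t) + exp(t), 4*t*exp(t), t^2*exp(t) + t*exp(t)]
  [-t^2*exp(t)/2 - 2*t*exp(t), 2*t*exp(t) + exp(t), t^2*exp(t)/2 + t*exp(t)]
  [-t^2*exp(t) - 3*t*exp(t), 4*t*exp(t), t^2*exp(t) + t*exp(t) + exp(t)]

Strategy: write A = P · J · P⁻¹ where J is a Jordan canonical form, so e^{tA} = P · e^{tJ} · P⁻¹, and e^{tJ} can be computed block-by-block.

A has Jordan form
J =
  [1, 1, 0]
  [0, 1, 1]
  [0, 0, 1]
(up to reordering of blocks).

Per-block formulas:
  For a 3×3 Jordan block J_3(1): exp(t · J_3(1)) = e^(1t)·(I + t·N + (t^2/2)·N^2), where N is the 3×3 nilpotent shift.

After assembling e^{tJ} and conjugating by P, we get:

e^{tA} =
  [-t^2*exp(t) - 3*t*exp(t) + exp(t), 4*t*exp(t), t^2*exp(t) + t*exp(t)]
  [-t^2*exp(t)/2 - 2*t*exp(t), 2*t*exp(t) + exp(t), t^2*exp(t)/2 + t*exp(t)]
  [-t^2*exp(t) - 3*t*exp(t), 4*t*exp(t), t^2*exp(t) + t*exp(t) + exp(t)]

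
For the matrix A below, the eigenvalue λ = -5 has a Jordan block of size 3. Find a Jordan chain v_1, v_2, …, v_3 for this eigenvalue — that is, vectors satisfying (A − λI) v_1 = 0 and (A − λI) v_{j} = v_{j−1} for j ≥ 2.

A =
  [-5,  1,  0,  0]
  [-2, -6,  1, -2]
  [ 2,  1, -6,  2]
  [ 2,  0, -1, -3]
A Jordan chain for λ = -5 of length 3:
v_1 = (-2, 0, 0, 2)ᵀ
v_2 = (0, -2, 2, 2)ᵀ
v_3 = (1, 0, 0, 0)ᵀ

Let N = A − (-5)·I. We want v_3 with N^3 v_3 = 0 but N^2 v_3 ≠ 0; then v_{j-1} := N · v_j for j = 3, …, 2.

Pick v_3 = (1, 0, 0, 0)ᵀ.
Then v_2 = N · v_3 = (0, -2, 2, 2)ᵀ.
Then v_1 = N · v_2 = (-2, 0, 0, 2)ᵀ.

Sanity check: (A − (-5)·I) v_1 = (0, 0, 0, 0)ᵀ = 0. ✓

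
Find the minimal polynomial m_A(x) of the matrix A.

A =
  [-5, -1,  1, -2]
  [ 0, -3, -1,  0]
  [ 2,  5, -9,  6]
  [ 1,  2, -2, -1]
x^4 + 18*x^3 + 121*x^2 + 360*x + 400

The characteristic polynomial is χ_A(x) = (x + 4)^2*(x + 5)^2, so the eigenvalues are known. The minimal polynomial is
  m_A(x) = Π_λ (x − λ)^{k_λ}
where k_λ is the size of the *largest* Jordan block for λ (equivalently, the smallest k with (A − λI)^k v = 0 for every generalised eigenvector v of λ).

  λ = -5: largest Jordan block has size 2, contributing (x + 5)^2
  λ = -4: largest Jordan block has size 2, contributing (x + 4)^2

So m_A(x) = (x + 4)^2*(x + 5)^2 = x^4 + 18*x^3 + 121*x^2 + 360*x + 400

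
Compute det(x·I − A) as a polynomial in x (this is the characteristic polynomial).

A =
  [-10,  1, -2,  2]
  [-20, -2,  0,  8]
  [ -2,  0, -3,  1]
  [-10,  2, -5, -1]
x^4 + 16*x^3 + 96*x^2 + 256*x + 256

Expanding det(x·I − A) (e.g. by cofactor expansion or by noting that A is similar to its Jordan form J, which has the same characteristic polynomial as A) gives
  χ_A(x) = x^4 + 16*x^3 + 96*x^2 + 256*x + 256
which factors as (x + 4)^4. The eigenvalues (with algebraic multiplicities) are λ = -4 with multiplicity 4.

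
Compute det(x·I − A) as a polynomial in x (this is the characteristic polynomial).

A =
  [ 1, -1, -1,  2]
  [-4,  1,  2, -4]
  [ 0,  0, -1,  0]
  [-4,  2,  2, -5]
x^4 + 4*x^3 + 6*x^2 + 4*x + 1

Expanding det(x·I − A) (e.g. by cofactor expansion or by noting that A is similar to its Jordan form J, which has the same characteristic polynomial as A) gives
  χ_A(x) = x^4 + 4*x^3 + 6*x^2 + 4*x + 1
which factors as (x + 1)^4. The eigenvalues (with algebraic multiplicities) are λ = -1 with multiplicity 4.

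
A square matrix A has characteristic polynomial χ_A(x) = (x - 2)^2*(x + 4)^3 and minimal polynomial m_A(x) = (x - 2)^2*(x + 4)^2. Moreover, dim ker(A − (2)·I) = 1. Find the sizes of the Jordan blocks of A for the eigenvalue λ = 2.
Block sizes for λ = 2: [2]

Step 1 — from the characteristic polynomial, algebraic multiplicity of λ = 2 is 2. From dim ker(A − (2)·I) = 1, there are exactly 1 Jordan blocks for λ = 2.
Step 2 — from the minimal polynomial, the factor (x − 2)^2 tells us the largest block for λ = 2 has size 2.
Step 3 — with total size 2, 1 blocks, and largest block 2, the block sizes (in nonincreasing order) are [2].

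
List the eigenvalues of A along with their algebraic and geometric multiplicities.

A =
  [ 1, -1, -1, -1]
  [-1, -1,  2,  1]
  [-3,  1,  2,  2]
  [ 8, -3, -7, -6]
λ = -1: alg = 4, geom = 2

Step 1 — factor the characteristic polynomial to read off the algebraic multiplicities:
  χ_A(x) = (x + 1)^4

Step 2 — compute geometric multiplicities via the rank-nullity identity g(λ) = n − rank(A − λI):
  rank(A − (-1)·I) = 2, so dim ker(A − (-1)·I) = n − 2 = 2

Summary:
  λ = -1: algebraic multiplicity = 4, geometric multiplicity = 2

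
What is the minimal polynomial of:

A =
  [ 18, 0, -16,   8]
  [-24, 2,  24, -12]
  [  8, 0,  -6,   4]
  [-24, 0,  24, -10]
x^2 - 4

The characteristic polynomial is χ_A(x) = (x - 2)^3*(x + 2), so the eigenvalues are known. The minimal polynomial is
  m_A(x) = Π_λ (x − λ)^{k_λ}
where k_λ is the size of the *largest* Jordan block for λ (equivalently, the smallest k with (A − λI)^k v = 0 for every generalised eigenvector v of λ).

  λ = -2: largest Jordan block has size 1, contributing (x + 2)
  λ = 2: largest Jordan block has size 1, contributing (x − 2)

So m_A(x) = (x - 2)*(x + 2) = x^2 - 4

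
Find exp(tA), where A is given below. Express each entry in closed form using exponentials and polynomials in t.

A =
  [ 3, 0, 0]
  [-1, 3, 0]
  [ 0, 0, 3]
e^{tA} =
  [exp(3*t), 0, 0]
  [-t*exp(3*t), exp(3*t), 0]
  [0, 0, exp(3*t)]

Strategy: write A = P · J · P⁻¹ where J is a Jordan canonical form, so e^{tA} = P · e^{tJ} · P⁻¹, and e^{tJ} can be computed block-by-block.

A has Jordan form
J =
  [3, 1, 0]
  [0, 3, 0]
  [0, 0, 3]
(up to reordering of blocks).

Per-block formulas:
  For a 2×2 Jordan block J_2(3): exp(t · J_2(3)) = e^(3t)·(I + t·N), where N is the 2×2 nilpotent shift.
  For a 1×1 block at λ = 3: exp(t · [3]) = [e^(3t)].

After assembling e^{tJ} and conjugating by P, we get:

e^{tA} =
  [exp(3*t), 0, 0]
  [-t*exp(3*t), exp(3*t), 0]
  [0, 0, exp(3*t)]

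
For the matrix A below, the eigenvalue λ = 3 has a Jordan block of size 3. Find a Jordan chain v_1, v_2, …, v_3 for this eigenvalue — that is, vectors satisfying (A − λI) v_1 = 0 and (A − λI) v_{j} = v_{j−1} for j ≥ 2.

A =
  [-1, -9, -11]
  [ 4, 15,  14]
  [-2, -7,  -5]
A Jordan chain for λ = 3 of length 3:
v_1 = (2, 4, -4)ᵀ
v_2 = (-4, 4, -2)ᵀ
v_3 = (1, 0, 0)ᵀ

Let N = A − (3)·I. We want v_3 with N^3 v_3 = 0 but N^2 v_3 ≠ 0; then v_{j-1} := N · v_j for j = 3, …, 2.

Pick v_3 = (1, 0, 0)ᵀ.
Then v_2 = N · v_3 = (-4, 4, -2)ᵀ.
Then v_1 = N · v_2 = (2, 4, -4)ᵀ.

Sanity check: (A − (3)·I) v_1 = (0, 0, 0)ᵀ = 0. ✓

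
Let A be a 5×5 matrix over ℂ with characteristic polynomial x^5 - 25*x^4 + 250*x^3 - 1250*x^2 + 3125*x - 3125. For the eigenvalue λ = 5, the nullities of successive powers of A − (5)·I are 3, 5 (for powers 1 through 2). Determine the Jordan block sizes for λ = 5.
Block sizes for λ = 5: [2, 2, 1]

From the dimensions of kernels of powers, the number of Jordan blocks of size at least j is d_j − d_{j−1} where d_j = dim ker(N^j) (with d_0 = 0). Computing the differences gives [3, 2].
The number of blocks of size exactly k is (#blocks of size ≥ k) − (#blocks of size ≥ k + 1), so the partition is: 1 block(s) of size 1, 2 block(s) of size 2.
In nonincreasing order the block sizes are [2, 2, 1].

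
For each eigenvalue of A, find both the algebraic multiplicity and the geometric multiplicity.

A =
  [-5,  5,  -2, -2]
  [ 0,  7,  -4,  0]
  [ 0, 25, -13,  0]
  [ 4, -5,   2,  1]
λ = -3: alg = 3, geom = 2; λ = -1: alg = 1, geom = 1

Step 1 — factor the characteristic polynomial to read off the algebraic multiplicities:
  χ_A(x) = (x + 1)*(x + 3)^3

Step 2 — compute geometric multiplicities via the rank-nullity identity g(λ) = n − rank(A − λI):
  rank(A − (-3)·I) = 2, so dim ker(A − (-3)·I) = n − 2 = 2
  rank(A − (-1)·I) = 3, so dim ker(A − (-1)·I) = n − 3 = 1

Summary:
  λ = -3: algebraic multiplicity = 3, geometric multiplicity = 2
  λ = -1: algebraic multiplicity = 1, geometric multiplicity = 1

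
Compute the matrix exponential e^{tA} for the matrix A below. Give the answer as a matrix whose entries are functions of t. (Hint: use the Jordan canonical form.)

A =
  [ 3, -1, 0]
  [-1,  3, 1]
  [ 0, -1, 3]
e^{tA} =
  [t^2*exp(3*t)/2 + exp(3*t), -t*exp(3*t), -t^2*exp(3*t)/2]
  [-t*exp(3*t), exp(3*t), t*exp(3*t)]
  [t^2*exp(3*t)/2, -t*exp(3*t), -t^2*exp(3*t)/2 + exp(3*t)]

Strategy: write A = P · J · P⁻¹ where J is a Jordan canonical form, so e^{tA} = P · e^{tJ} · P⁻¹, and e^{tJ} can be computed block-by-block.

A has Jordan form
J =
  [3, 1, 0]
  [0, 3, 1]
  [0, 0, 3]
(up to reordering of blocks).

Per-block formulas:
  For a 3×3 Jordan block J_3(3): exp(t · J_3(3)) = e^(3t)·(I + t·N + (t^2/2)·N^2), where N is the 3×3 nilpotent shift.

After assembling e^{tJ} and conjugating by P, we get:

e^{tA} =
  [t^2*exp(3*t)/2 + exp(3*t), -t*exp(3*t), -t^2*exp(3*t)/2]
  [-t*exp(3*t), exp(3*t), t*exp(3*t)]
  [t^2*exp(3*t)/2, -t*exp(3*t), -t^2*exp(3*t)/2 + exp(3*t)]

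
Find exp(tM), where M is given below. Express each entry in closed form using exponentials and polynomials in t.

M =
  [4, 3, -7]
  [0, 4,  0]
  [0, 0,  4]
e^{tM} =
  [exp(4*t), 3*t*exp(4*t), -7*t*exp(4*t)]
  [0, exp(4*t), 0]
  [0, 0, exp(4*t)]

Strategy: write M = P · J · P⁻¹ where J is a Jordan canonical form, so e^{tM} = P · e^{tJ} · P⁻¹, and e^{tJ} can be computed block-by-block.

M has Jordan form
J =
  [4, 1, 0]
  [0, 4, 0]
  [0, 0, 4]
(up to reordering of blocks).

Per-block formulas:
  For a 1×1 block at λ = 4: exp(t · [4]) = [e^(4t)].
  For a 2×2 Jordan block J_2(4): exp(t · J_2(4)) = e^(4t)·(I + t·N), where N is the 2×2 nilpotent shift.

After assembling e^{tJ} and conjugating by P, we get:

e^{tM} =
  [exp(4*t), 3*t*exp(4*t), -7*t*exp(4*t)]
  [0, exp(4*t), 0]
  [0, 0, exp(4*t)]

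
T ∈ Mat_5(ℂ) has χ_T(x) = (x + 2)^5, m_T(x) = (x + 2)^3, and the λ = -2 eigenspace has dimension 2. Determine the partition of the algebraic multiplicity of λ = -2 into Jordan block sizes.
Block sizes for λ = -2: [3, 2]

Step 1 — from the characteristic polynomial, algebraic multiplicity of λ = -2 is 5. From dim ker(T − (-2)·I) = 2, there are exactly 2 Jordan blocks for λ = -2.
Step 2 — from the minimal polynomial, the factor (x + 2)^3 tells us the largest block for λ = -2 has size 3.
Step 3 — with total size 5, 2 blocks, and largest block 3, the block sizes (in nonincreasing order) are [3, 2].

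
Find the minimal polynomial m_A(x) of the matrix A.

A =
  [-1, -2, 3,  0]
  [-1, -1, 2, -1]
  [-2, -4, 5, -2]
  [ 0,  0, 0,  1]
x^3 - 3*x^2 + 3*x - 1

The characteristic polynomial is χ_A(x) = (x - 1)^4, so the eigenvalues are known. The minimal polynomial is
  m_A(x) = Π_λ (x − λ)^{k_λ}
where k_λ is the size of the *largest* Jordan block for λ (equivalently, the smallest k with (A − λI)^k v = 0 for every generalised eigenvector v of λ).

  λ = 1: largest Jordan block has size 3, contributing (x − 1)^3

So m_A(x) = (x - 1)^3 = x^3 - 3*x^2 + 3*x - 1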